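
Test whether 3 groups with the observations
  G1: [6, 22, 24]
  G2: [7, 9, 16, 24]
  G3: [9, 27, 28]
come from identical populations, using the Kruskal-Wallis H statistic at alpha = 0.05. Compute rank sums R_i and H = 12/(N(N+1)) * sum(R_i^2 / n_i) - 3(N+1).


Step 1: Combine all N = 10 observations and assign midranks.
sorted (value, group, rank): (6,G1,1), (7,G2,2), (9,G2,3.5), (9,G3,3.5), (16,G2,5), (22,G1,6), (24,G1,7.5), (24,G2,7.5), (27,G3,9), (28,G3,10)
Step 2: Sum ranks within each group.
R_1 = 14.5 (n_1 = 3)
R_2 = 18 (n_2 = 4)
R_3 = 22.5 (n_3 = 3)
Step 3: H = 12/(N(N+1)) * sum(R_i^2/n_i) - 3(N+1)
     = 12/(10*11) * (14.5^2/3 + 18^2/4 + 22.5^2/3) - 3*11
     = 0.109091 * 319.833 - 33
     = 1.890909.
Step 4: Ties present; correction factor C = 1 - 12/(10^3 - 10) = 0.987879. Corrected H = 1.890909 / 0.987879 = 1.914110.
Step 5: Under H0, H ~ chi^2(2); p-value = 0.384022.
Step 6: alpha = 0.05. fail to reject H0.

H = 1.9141, df = 2, p = 0.384022, fail to reject H0.


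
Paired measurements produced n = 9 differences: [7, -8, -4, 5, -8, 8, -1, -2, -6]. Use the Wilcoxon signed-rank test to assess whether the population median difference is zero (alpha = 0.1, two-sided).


Step 1: Drop any zero differences (none here) and take |d_i|.
|d| = [7, 8, 4, 5, 8, 8, 1, 2, 6]
Step 2: Midrank |d_i| (ties get averaged ranks).
ranks: |7|->6, |8|->8, |4|->3, |5|->4, |8|->8, |8|->8, |1|->1, |2|->2, |6|->5
Step 3: Attach original signs; sum ranks with positive sign and with negative sign.
W+ = 6 + 4 + 8 = 18
W- = 8 + 3 + 8 + 1 + 2 + 5 = 27
(Check: W+ + W- = 45 should equal n(n+1)/2 = 45.)
Step 4: Test statistic W = min(W+, W-) = 18.
Step 5: Ties in |d|, so use the tie-corrected normal approximation.
        E[W] = n(n+1)/4 = 9*10/4 = 22.5.
        Tie groups: |d|=8 (t=3); sum(t^3 - t) = 24.
        Var[W] = n(n+1)(2n+1)/24 - sum(t^3-t)/48 = 1710/24 - 24/48 = 70.75.
        z = (W - E[W]) / sqrt(Var[W]) = (18 - 22.5) / 8.4113 = -0.5350.
        Two-sided p = 2*Phi(z) = 0.592654.
Step 6: alpha = 0.1. fail to reject H0.

W+ = 18, W- = 27, W = min = 18, p = 0.592654, fail to reject H0.


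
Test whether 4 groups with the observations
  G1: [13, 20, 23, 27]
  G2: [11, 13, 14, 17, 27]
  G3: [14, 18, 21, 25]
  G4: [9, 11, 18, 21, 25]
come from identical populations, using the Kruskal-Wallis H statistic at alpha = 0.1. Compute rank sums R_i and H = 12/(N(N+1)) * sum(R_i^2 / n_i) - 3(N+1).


Step 1: Combine all N = 18 observations and assign midranks.
sorted (value, group, rank): (9,G4,1), (11,G2,2.5), (11,G4,2.5), (13,G1,4.5), (13,G2,4.5), (14,G2,6.5), (14,G3,6.5), (17,G2,8), (18,G3,9.5), (18,G4,9.5), (20,G1,11), (21,G3,12.5), (21,G4,12.5), (23,G1,14), (25,G3,15.5), (25,G4,15.5), (27,G1,17.5), (27,G2,17.5)
Step 2: Sum ranks within each group.
R_1 = 47 (n_1 = 4)
R_2 = 39 (n_2 = 5)
R_3 = 44 (n_3 = 4)
R_4 = 41 (n_4 = 5)
Step 3: H = 12/(N(N+1)) * sum(R_i^2/n_i) - 3(N+1)
     = 12/(18*19) * (47^2/4 + 39^2/5 + 44^2/4 + 41^2/5) - 3*19
     = 0.035088 * 1676.65 - 57
     = 1.829825.
Step 4: Ties present; correction factor C = 1 - 42/(18^3 - 18) = 0.992776. Corrected H = 1.829825 / 0.992776 = 1.843139.
Step 5: Under H0, H ~ chi^2(3); p-value = 0.605593.
Step 6: alpha = 0.1. fail to reject H0.

H = 1.8431, df = 3, p = 0.605593, fail to reject H0.


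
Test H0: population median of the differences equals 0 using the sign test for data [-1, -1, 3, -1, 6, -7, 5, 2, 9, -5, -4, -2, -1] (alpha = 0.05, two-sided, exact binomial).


Step 1: Discard zero differences. Original n = 13; n_eff = number of nonzero differences = 13.
Nonzero differences (with sign): -1, -1, +3, -1, +6, -7, +5, +2, +9, -5, -4, -2, -1
Step 2: Count signs: positive = 5, negative = 8.
Step 3: Under H0: P(positive) = 0.5, so the number of positives S ~ Bin(13, 0.5).
Step 4: Two-sided exact p-value = sum of Bin(13,0.5) probabilities at or below the observed probability = 0.581055.
Step 5: alpha = 0.05. fail to reject H0.

n_eff = 13, pos = 5, neg = 8, p = 0.581055, fail to reject H0.


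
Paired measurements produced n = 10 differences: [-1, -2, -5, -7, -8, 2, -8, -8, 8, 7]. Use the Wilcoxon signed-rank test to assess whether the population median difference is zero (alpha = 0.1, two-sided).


Step 1: Drop any zero differences (none here) and take |d_i|.
|d| = [1, 2, 5, 7, 8, 2, 8, 8, 8, 7]
Step 2: Midrank |d_i| (ties get averaged ranks).
ranks: |1|->1, |2|->2.5, |5|->4, |7|->5.5, |8|->8.5, |2|->2.5, |8|->8.5, |8|->8.5, |8|->8.5, |7|->5.5
Step 3: Attach original signs; sum ranks with positive sign and with negative sign.
W+ = 2.5 + 8.5 + 5.5 = 16.5
W- = 1 + 2.5 + 4 + 5.5 + 8.5 + 8.5 + 8.5 = 38.5
(Check: W+ + W- = 55 should equal n(n+1)/2 = 55.)
Step 4: Test statistic W = min(W+, W-) = 16.5.
Step 5: Ties in |d|, so use the tie-corrected normal approximation.
        E[W] = n(n+1)/4 = 10*11/4 = 27.5.
        Tie groups: |d|=2 (t=2), |d|=7 (t=2), |d|=8 (t=4); sum(t^3 - t) = 72.
        Var[W] = n(n+1)(2n+1)/24 - sum(t^3-t)/48 = 2310/24 - 72/48 = 94.75.
        z = (W - E[W]) / sqrt(Var[W]) = (16.5 - 27.5) / 9.7340 = -1.1301.
        Two-sided p = 2*Phi(z) = 0.258449.
Step 6: alpha = 0.1. fail to reject H0.

W+ = 16.5, W- = 38.5, W = min = 16.5, p = 0.258449, fail to reject H0.


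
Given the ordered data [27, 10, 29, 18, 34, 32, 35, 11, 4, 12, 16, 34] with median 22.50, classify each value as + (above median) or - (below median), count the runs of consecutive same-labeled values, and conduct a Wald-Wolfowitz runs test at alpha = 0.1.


Step 1: Compute median = 22.50; label A = above, B = below.
Labels in order: ABABAAABBBBA  (n_A = 6, n_B = 6)
Step 2: Count runs R = 7.
Step 3: Under H0 (random ordering), E[R] = 2*n_A*n_B/(n_A+n_B) + 1 = 2*6*6/12 + 1 = 7.0000.
        Var[R] = 2*n_A*n_B*(2*n_A*n_B - n_A - n_B) / ((n_A+n_B)^2 * (n_A+n_B-1)) = 4320/1584 = 2.7273.
        SD[R] = 1.6514.
Step 4: R = E[R], so z = 0 with no continuity correction.
Step 5: Two-sided p-value via normal approximation = 2*(1 - Phi(|z|)) = 1.000000.
Step 6: alpha = 0.1. fail to reject H0.

R = 7, z = 0.0000, p = 1.000000, fail to reject H0.


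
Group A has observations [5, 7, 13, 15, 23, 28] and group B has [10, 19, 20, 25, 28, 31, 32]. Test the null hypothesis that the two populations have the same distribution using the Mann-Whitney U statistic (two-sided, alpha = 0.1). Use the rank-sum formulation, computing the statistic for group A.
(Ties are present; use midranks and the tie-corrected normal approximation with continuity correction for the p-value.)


Step 1: Combine and sort all 13 observations; assign midranks.
sorted (value, group): (5,X), (7,X), (10,Y), (13,X), (15,X), (19,Y), (20,Y), (23,X), (25,Y), (28,X), (28,Y), (31,Y), (32,Y)
ranks: 5->1, 7->2, 10->3, 13->4, 15->5, 19->6, 20->7, 23->8, 25->9, 28->10.5, 28->10.5, 31->12, 32->13
Step 2: Rank sum for X: R1 = 1 + 2 + 4 + 5 + 8 + 10.5 = 30.5.
Step 3: U_X = R1 - n1(n1+1)/2 = 30.5 - 6*7/2 = 30.5 - 21 = 9.5.
       U_Y = n1*n2 - U_X = 42 - 9.5 = 32.5.
Step 4: Ties are present, so use the tie-corrected normal approximation (with continuity correction) for the p-value.
Step 5: p-value = 0.115582; compare to alpha = 0.1. fail to reject H0.

U_X = 9.5, p = 0.115582, fail to reject H0 at alpha = 0.1.


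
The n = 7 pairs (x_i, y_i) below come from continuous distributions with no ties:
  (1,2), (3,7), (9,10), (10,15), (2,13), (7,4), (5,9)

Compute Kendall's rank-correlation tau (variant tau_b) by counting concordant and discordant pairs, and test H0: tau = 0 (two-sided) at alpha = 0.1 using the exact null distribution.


Step 1: Enumerate the 21 unordered pairs (i,j) with i<j and classify each by sign(x_j-x_i) * sign(y_j-y_i).
  (1,2):dx=+2,dy=+5->C; (1,3):dx=+8,dy=+8->C; (1,4):dx=+9,dy=+13->C; (1,5):dx=+1,dy=+11->C
  (1,6):dx=+6,dy=+2->C; (1,7):dx=+4,dy=+7->C; (2,3):dx=+6,dy=+3->C; (2,4):dx=+7,dy=+8->C
  (2,5):dx=-1,dy=+6->D; (2,6):dx=+4,dy=-3->D; (2,7):dx=+2,dy=+2->C; (3,4):dx=+1,dy=+5->C
  (3,5):dx=-7,dy=+3->D; (3,6):dx=-2,dy=-6->C; (3,7):dx=-4,dy=-1->C; (4,5):dx=-8,dy=-2->C
  (4,6):dx=-3,dy=-11->C; (4,7):dx=-5,dy=-6->C; (5,6):dx=+5,dy=-9->D; (5,7):dx=+3,dy=-4->D
  (6,7):dx=-2,dy=+5->D
Step 2: C = 15, D = 6, total pairs = 21.
Step 3: tau = (C - D)/(n(n-1)/2) = (15 - 6)/21 = 0.428571.
Step 4: Exact two-sided p-value (enumerate n! = 5040 permutations of y under H0): p = 0.238889.
Step 5: alpha = 0.1. fail to reject H0.

tau_b = 0.4286 (C=15, D=6), p = 0.238889, fail to reject H0.


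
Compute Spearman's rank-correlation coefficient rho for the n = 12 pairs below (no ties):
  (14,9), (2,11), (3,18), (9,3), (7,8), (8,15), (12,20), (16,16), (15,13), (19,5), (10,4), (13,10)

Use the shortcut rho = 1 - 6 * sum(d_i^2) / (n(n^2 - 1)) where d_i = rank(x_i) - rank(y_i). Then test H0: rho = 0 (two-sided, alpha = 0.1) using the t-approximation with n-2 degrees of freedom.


Step 1: Rank x and y separately (midranks; no ties here).
rank(x): 14->9, 2->1, 3->2, 9->5, 7->3, 8->4, 12->7, 16->11, 15->10, 19->12, 10->6, 13->8
rank(y): 9->5, 11->7, 18->11, 3->1, 8->4, 15->9, 20->12, 16->10, 13->8, 5->3, 4->2, 10->6
Step 2: d_i = R_x(i) - R_y(i); compute d_i^2.
  (9-5)^2=16, (1-7)^2=36, (2-11)^2=81, (5-1)^2=16, (3-4)^2=1, (4-9)^2=25, (7-12)^2=25, (11-10)^2=1, (10-8)^2=4, (12-3)^2=81, (6-2)^2=16, (8-6)^2=4
sum(d^2) = 306.
Step 3: rho = 1 - 6*306 / (12*(12^2 - 1)) = 1 - 1836/1716 = -0.069930.
Step 4: Under H0, t = rho * sqrt((n-2)/(1-rho^2)) = -0.2217 ~ t(10).
Step 5: Two-sided p-value from the t-distribution with 10 df = 0.829024.
Step 6: alpha = 0.1. fail to reject H0.

rho = -0.0699, p = 0.829024, fail to reject H0 at alpha = 0.1.


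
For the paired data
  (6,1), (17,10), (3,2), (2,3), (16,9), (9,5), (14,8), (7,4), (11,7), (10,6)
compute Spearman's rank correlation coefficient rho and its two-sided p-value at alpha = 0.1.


Step 1: Rank x and y separately (midranks; no ties here).
rank(x): 6->3, 17->10, 3->2, 2->1, 16->9, 9->5, 14->8, 7->4, 11->7, 10->6
rank(y): 1->1, 10->10, 2->2, 3->3, 9->9, 5->5, 8->8, 4->4, 7->7, 6->6
Step 2: d_i = R_x(i) - R_y(i); compute d_i^2.
  (3-1)^2=4, (10-10)^2=0, (2-2)^2=0, (1-3)^2=4, (9-9)^2=0, (5-5)^2=0, (8-8)^2=0, (4-4)^2=0, (7-7)^2=0, (6-6)^2=0
sum(d^2) = 8.
Step 3: rho = 1 - 6*8 / (10*(10^2 - 1)) = 1 - 48/990 = 0.951515.
Step 4: Under H0, t = rho * sqrt((n-2)/(1-rho^2)) = 8.7493 ~ t(8).
Step 5: Two-sided p-value from the t-distribution with 8 df = 0.000023.
Step 6: alpha = 0.1. reject H0.

rho = 0.9515, p = 0.000023, reject H0 at alpha = 0.1.


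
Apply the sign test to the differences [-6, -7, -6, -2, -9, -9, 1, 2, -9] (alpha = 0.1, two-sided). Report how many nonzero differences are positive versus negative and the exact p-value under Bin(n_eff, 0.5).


Step 1: Discard zero differences. Original n = 9; n_eff = number of nonzero differences = 9.
Nonzero differences (with sign): -6, -7, -6, -2, -9, -9, +1, +2, -9
Step 2: Count signs: positive = 2, negative = 7.
Step 3: Under H0: P(positive) = 0.5, so the number of positives S ~ Bin(9, 0.5).
Step 4: Two-sided exact p-value = sum of Bin(9,0.5) probabilities at or below the observed probability = 0.179688.
Step 5: alpha = 0.1. fail to reject H0.

n_eff = 9, pos = 2, neg = 7, p = 0.179688, fail to reject H0.


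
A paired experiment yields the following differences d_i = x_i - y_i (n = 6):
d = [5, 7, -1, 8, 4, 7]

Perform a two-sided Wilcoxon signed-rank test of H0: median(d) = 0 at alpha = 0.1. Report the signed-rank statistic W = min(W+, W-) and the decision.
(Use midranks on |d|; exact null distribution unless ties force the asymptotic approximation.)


Step 1: Drop any zero differences (none here) and take |d_i|.
|d| = [5, 7, 1, 8, 4, 7]
Step 2: Midrank |d_i| (ties get averaged ranks).
ranks: |5|->3, |7|->4.5, |1|->1, |8|->6, |4|->2, |7|->4.5
Step 3: Attach original signs; sum ranks with positive sign and with negative sign.
W+ = 3 + 4.5 + 6 + 2 + 4.5 = 20
W- = 1 = 1
(Check: W+ + W- = 21 should equal n(n+1)/2 = 21.)
Step 4: Test statistic W = min(W+, W-) = 1.
Step 5: Ties in |d|, so use the tie-corrected normal approximation.
        E[W] = n(n+1)/4 = 6*7/4 = 10.5.
        Tie groups: |d|=7 (t=2); sum(t^3 - t) = 6.
        Var[W] = n(n+1)(2n+1)/24 - sum(t^3-t)/48 = 546/24 - 6/48 = 22.625.
        z = (W - E[W]) / sqrt(Var[W]) = (1 - 10.5) / 4.7566 = -1.9972.
        Two-sided p = 2*Phi(z) = 0.045800.
Step 6: alpha = 0.1. reject H0.

W+ = 20, W- = 1, W = min = 1, p = 0.045800, reject H0.


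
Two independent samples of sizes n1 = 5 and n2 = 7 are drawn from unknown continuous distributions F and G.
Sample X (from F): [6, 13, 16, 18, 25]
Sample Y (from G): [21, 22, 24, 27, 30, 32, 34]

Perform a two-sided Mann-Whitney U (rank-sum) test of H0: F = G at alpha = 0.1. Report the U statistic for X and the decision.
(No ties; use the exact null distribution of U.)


Step 1: Combine and sort all 12 observations; assign midranks.
sorted (value, group): (6,X), (13,X), (16,X), (18,X), (21,Y), (22,Y), (24,Y), (25,X), (27,Y), (30,Y), (32,Y), (34,Y)
ranks: 6->1, 13->2, 16->3, 18->4, 21->5, 22->6, 24->7, 25->8, 27->9, 30->10, 32->11, 34->12
Step 2: Rank sum for X: R1 = 1 + 2 + 3 + 4 + 8 = 18.
Step 3: U_X = R1 - n1(n1+1)/2 = 18 - 5*6/2 = 18 - 15 = 3.
       U_Y = n1*n2 - U_X = 35 - 3 = 32.
Step 4: No ties, so the exact null distribution of U (based on enumerating the C(12,5) = 792 equally likely rank assignments) gives the two-sided p-value.
Step 5: p-value = 0.017677; compare to alpha = 0.1. reject H0.

U_X = 3, p = 0.017677, reject H0 at alpha = 0.1.


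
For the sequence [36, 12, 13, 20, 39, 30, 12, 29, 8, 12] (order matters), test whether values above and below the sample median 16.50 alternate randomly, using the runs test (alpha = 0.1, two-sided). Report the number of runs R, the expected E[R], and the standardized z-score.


Step 1: Compute median = 16.50; label A = above, B = below.
Labels in order: ABBAAABABB  (n_A = 5, n_B = 5)
Step 2: Count runs R = 6.
Step 3: Under H0 (random ordering), E[R] = 2*n_A*n_B/(n_A+n_B) + 1 = 2*5*5/10 + 1 = 6.0000.
        Var[R] = 2*n_A*n_B*(2*n_A*n_B - n_A - n_B) / ((n_A+n_B)^2 * (n_A+n_B-1)) = 2000/900 = 2.2222.
        SD[R] = 1.4907.
Step 4: R = E[R], so z = 0 with no continuity correction.
Step 5: Two-sided p-value via normal approximation = 2*(1 - Phi(|z|)) = 1.000000.
Step 6: alpha = 0.1. fail to reject H0.

R = 6, z = 0.0000, p = 1.000000, fail to reject H0.


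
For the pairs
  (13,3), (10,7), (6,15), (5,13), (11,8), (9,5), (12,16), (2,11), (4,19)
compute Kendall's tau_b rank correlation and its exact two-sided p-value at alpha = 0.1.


Step 1: Enumerate the 36 unordered pairs (i,j) with i<j and classify each by sign(x_j-x_i) * sign(y_j-y_i).
  (1,2):dx=-3,dy=+4->D; (1,3):dx=-7,dy=+12->D; (1,4):dx=-8,dy=+10->D; (1,5):dx=-2,dy=+5->D
  (1,6):dx=-4,dy=+2->D; (1,7):dx=-1,dy=+13->D; (1,8):dx=-11,dy=+8->D; (1,9):dx=-9,dy=+16->D
  (2,3):dx=-4,dy=+8->D; (2,4):dx=-5,dy=+6->D; (2,5):dx=+1,dy=+1->C; (2,6):dx=-1,dy=-2->C
  (2,7):dx=+2,dy=+9->C; (2,8):dx=-8,dy=+4->D; (2,9):dx=-6,dy=+12->D; (3,4):dx=-1,dy=-2->C
  (3,5):dx=+5,dy=-7->D; (3,6):dx=+3,dy=-10->D; (3,7):dx=+6,dy=+1->C; (3,8):dx=-4,dy=-4->C
  (3,9):dx=-2,dy=+4->D; (4,5):dx=+6,dy=-5->D; (4,6):dx=+4,dy=-8->D; (4,7):dx=+7,dy=+3->C
  (4,8):dx=-3,dy=-2->C; (4,9):dx=-1,dy=+6->D; (5,6):dx=-2,dy=-3->C; (5,7):dx=+1,dy=+8->C
  (5,8):dx=-9,dy=+3->D; (5,9):dx=-7,dy=+11->D; (6,7):dx=+3,dy=+11->C; (6,8):dx=-7,dy=+6->D
  (6,9):dx=-5,dy=+14->D; (7,8):dx=-10,dy=-5->C; (7,9):dx=-8,dy=+3->D; (8,9):dx=+2,dy=+8->C
Step 2: C = 13, D = 23, total pairs = 36.
Step 3: tau = (C - D)/(n(n-1)/2) = (13 - 23)/36 = -0.277778.
Step 4: Exact two-sided p-value (enumerate n! = 362880 permutations of y under H0): p = 0.358488.
Step 5: alpha = 0.1. fail to reject H0.

tau_b = -0.2778 (C=13, D=23), p = 0.358488, fail to reject H0.


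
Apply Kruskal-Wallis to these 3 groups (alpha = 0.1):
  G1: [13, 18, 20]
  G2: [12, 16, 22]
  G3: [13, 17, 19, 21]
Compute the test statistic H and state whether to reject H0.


Step 1: Combine all N = 10 observations and assign midranks.
sorted (value, group, rank): (12,G2,1), (13,G1,2.5), (13,G3,2.5), (16,G2,4), (17,G3,5), (18,G1,6), (19,G3,7), (20,G1,8), (21,G3,9), (22,G2,10)
Step 2: Sum ranks within each group.
R_1 = 16.5 (n_1 = 3)
R_2 = 15 (n_2 = 3)
R_3 = 23.5 (n_3 = 4)
Step 3: H = 12/(N(N+1)) * sum(R_i^2/n_i) - 3(N+1)
     = 12/(10*11) * (16.5^2/3 + 15^2/3 + 23.5^2/4) - 3*11
     = 0.109091 * 303.812 - 33
     = 0.143182.
Step 4: Ties present; correction factor C = 1 - 6/(10^3 - 10) = 0.993939. Corrected H = 0.143182 / 0.993939 = 0.144055.
Step 5: Under H0, H ~ chi^2(2); p-value = 0.930505.
Step 6: alpha = 0.1. fail to reject H0.

H = 0.1441, df = 2, p = 0.930505, fail to reject H0.


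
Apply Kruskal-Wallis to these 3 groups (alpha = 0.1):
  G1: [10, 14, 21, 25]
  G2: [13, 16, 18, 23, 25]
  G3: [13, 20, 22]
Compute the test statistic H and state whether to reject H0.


Step 1: Combine all N = 12 observations and assign midranks.
sorted (value, group, rank): (10,G1,1), (13,G2,2.5), (13,G3,2.5), (14,G1,4), (16,G2,5), (18,G2,6), (20,G3,7), (21,G1,8), (22,G3,9), (23,G2,10), (25,G1,11.5), (25,G2,11.5)
Step 2: Sum ranks within each group.
R_1 = 24.5 (n_1 = 4)
R_2 = 35 (n_2 = 5)
R_3 = 18.5 (n_3 = 3)
Step 3: H = 12/(N(N+1)) * sum(R_i^2/n_i) - 3(N+1)
     = 12/(12*13) * (24.5^2/4 + 35^2/5 + 18.5^2/3) - 3*13
     = 0.076923 * 509.146 - 39
     = 0.165064.
Step 4: Ties present; correction factor C = 1 - 12/(12^3 - 12) = 0.993007. Corrected H = 0.165064 / 0.993007 = 0.166227.
Step 5: Under H0, H ~ chi^2(2); p-value = 0.920247.
Step 6: alpha = 0.1. fail to reject H0.

H = 0.1662, df = 2, p = 0.920247, fail to reject H0.


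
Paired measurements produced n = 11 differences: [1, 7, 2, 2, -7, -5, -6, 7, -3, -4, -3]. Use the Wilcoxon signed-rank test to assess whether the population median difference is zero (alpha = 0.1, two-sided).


Step 1: Drop any zero differences (none here) and take |d_i|.
|d| = [1, 7, 2, 2, 7, 5, 6, 7, 3, 4, 3]
Step 2: Midrank |d_i| (ties get averaged ranks).
ranks: |1|->1, |7|->10, |2|->2.5, |2|->2.5, |7|->10, |5|->7, |6|->8, |7|->10, |3|->4.5, |4|->6, |3|->4.5
Step 3: Attach original signs; sum ranks with positive sign and with negative sign.
W+ = 1 + 10 + 2.5 + 2.5 + 10 = 26
W- = 10 + 7 + 8 + 4.5 + 6 + 4.5 = 40
(Check: W+ + W- = 66 should equal n(n+1)/2 = 66.)
Step 4: Test statistic W = min(W+, W-) = 26.
Step 5: Ties in |d|, so use the tie-corrected normal approximation.
        E[W] = n(n+1)/4 = 11*12/4 = 33.
        Tie groups: |d|=2 (t=2), |d|=3 (t=2), |d|=7 (t=3); sum(t^3 - t) = 36.
        Var[W] = n(n+1)(2n+1)/24 - sum(t^3-t)/48 = 3036/24 - 36/48 = 125.75.
        z = (W - E[W]) / sqrt(Var[W]) = (26 - 33) / 11.2138 = -0.6242.
        Two-sided p = 2*Phi(z) = 0.532477.
Step 6: alpha = 0.1. fail to reject H0.

W+ = 26, W- = 40, W = min = 26, p = 0.532477, fail to reject H0.


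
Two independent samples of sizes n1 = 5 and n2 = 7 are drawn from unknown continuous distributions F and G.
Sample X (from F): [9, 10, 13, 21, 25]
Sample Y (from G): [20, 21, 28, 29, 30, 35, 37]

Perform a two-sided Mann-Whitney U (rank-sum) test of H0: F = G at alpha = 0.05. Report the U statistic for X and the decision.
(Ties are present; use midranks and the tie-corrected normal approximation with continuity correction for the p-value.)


Step 1: Combine and sort all 12 observations; assign midranks.
sorted (value, group): (9,X), (10,X), (13,X), (20,Y), (21,X), (21,Y), (25,X), (28,Y), (29,Y), (30,Y), (35,Y), (37,Y)
ranks: 9->1, 10->2, 13->3, 20->4, 21->5.5, 21->5.5, 25->7, 28->8, 29->9, 30->10, 35->11, 37->12
Step 2: Rank sum for X: R1 = 1 + 2 + 3 + 5.5 + 7 = 18.5.
Step 3: U_X = R1 - n1(n1+1)/2 = 18.5 - 5*6/2 = 18.5 - 15 = 3.5.
       U_Y = n1*n2 - U_X = 35 - 3.5 = 31.5.
Step 4: Ties are present, so use the tie-corrected normal approximation (with continuity correction) for the p-value.
Step 5: p-value = 0.028075; compare to alpha = 0.05. reject H0.

U_X = 3.5, p = 0.028075, reject H0 at alpha = 0.05.


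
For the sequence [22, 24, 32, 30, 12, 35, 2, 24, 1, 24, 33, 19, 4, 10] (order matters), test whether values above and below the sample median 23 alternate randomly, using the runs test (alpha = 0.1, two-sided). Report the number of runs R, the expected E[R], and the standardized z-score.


Step 1: Compute median = 23; label A = above, B = below.
Labels in order: BAAABABABAABBB  (n_A = 7, n_B = 7)
Step 2: Count runs R = 9.
Step 3: Under H0 (random ordering), E[R] = 2*n_A*n_B/(n_A+n_B) + 1 = 2*7*7/14 + 1 = 8.0000.
        Var[R] = 2*n_A*n_B*(2*n_A*n_B - n_A - n_B) / ((n_A+n_B)^2 * (n_A+n_B-1)) = 8232/2548 = 3.2308.
        SD[R] = 1.7974.
Step 4: Continuity-corrected z = (R - 0.5 - E[R]) / SD[R] = (9 - 0.5 - 8.0000) / 1.7974 = 0.2782.
Step 5: Two-sided p-value via normal approximation = 2*(1 - Phi(|z|)) = 0.780879.
Step 6: alpha = 0.1. fail to reject H0.

R = 9, z = 0.2782, p = 0.780879, fail to reject H0.


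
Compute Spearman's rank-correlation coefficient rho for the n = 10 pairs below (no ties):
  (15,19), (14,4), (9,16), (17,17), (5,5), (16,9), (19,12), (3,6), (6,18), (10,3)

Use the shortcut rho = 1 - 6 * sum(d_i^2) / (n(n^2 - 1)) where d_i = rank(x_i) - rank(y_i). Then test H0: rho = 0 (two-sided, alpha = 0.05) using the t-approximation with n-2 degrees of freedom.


Step 1: Rank x and y separately (midranks; no ties here).
rank(x): 15->7, 14->6, 9->4, 17->9, 5->2, 16->8, 19->10, 3->1, 6->3, 10->5
rank(y): 19->10, 4->2, 16->7, 17->8, 5->3, 9->5, 12->6, 6->4, 18->9, 3->1
Step 2: d_i = R_x(i) - R_y(i); compute d_i^2.
  (7-10)^2=9, (6-2)^2=16, (4-7)^2=9, (9-8)^2=1, (2-3)^2=1, (8-5)^2=9, (10-6)^2=16, (1-4)^2=9, (3-9)^2=36, (5-1)^2=16
sum(d^2) = 122.
Step 3: rho = 1 - 6*122 / (10*(10^2 - 1)) = 1 - 732/990 = 0.260606.
Step 4: Under H0, t = rho * sqrt((n-2)/(1-rho^2)) = 0.7635 ~ t(8).
Step 5: Two-sided p-value from the t-distribution with 8 df = 0.467089.
Step 6: alpha = 0.05. fail to reject H0.

rho = 0.2606, p = 0.467089, fail to reject H0 at alpha = 0.05.


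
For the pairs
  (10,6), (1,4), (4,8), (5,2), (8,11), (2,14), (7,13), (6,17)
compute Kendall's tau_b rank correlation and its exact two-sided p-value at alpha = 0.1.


Step 1: Enumerate the 28 unordered pairs (i,j) with i<j and classify each by sign(x_j-x_i) * sign(y_j-y_i).
  (1,2):dx=-9,dy=-2->C; (1,3):dx=-6,dy=+2->D; (1,4):dx=-5,dy=-4->C; (1,5):dx=-2,dy=+5->D
  (1,6):dx=-8,dy=+8->D; (1,7):dx=-3,dy=+7->D; (1,8):dx=-4,dy=+11->D; (2,3):dx=+3,dy=+4->C
  (2,4):dx=+4,dy=-2->D; (2,5):dx=+7,dy=+7->C; (2,6):dx=+1,dy=+10->C; (2,7):dx=+6,dy=+9->C
  (2,8):dx=+5,dy=+13->C; (3,4):dx=+1,dy=-6->D; (3,5):dx=+4,dy=+3->C; (3,6):dx=-2,dy=+6->D
  (3,7):dx=+3,dy=+5->C; (3,8):dx=+2,dy=+9->C; (4,5):dx=+3,dy=+9->C; (4,6):dx=-3,dy=+12->D
  (4,7):dx=+2,dy=+11->C; (4,8):dx=+1,dy=+15->C; (5,6):dx=-6,dy=+3->D; (5,7):dx=-1,dy=+2->D
  (5,8):dx=-2,dy=+6->D; (6,7):dx=+5,dy=-1->D; (6,8):dx=+4,dy=+3->C; (7,8):dx=-1,dy=+4->D
Step 2: C = 14, D = 14, total pairs = 28.
Step 3: tau = (C - D)/(n(n-1)/2) = (14 - 14)/28 = 0.000000.
Step 4: Exact two-sided p-value (enumerate n! = 40320 permutations of y under H0): p = 1.000000.
Step 5: alpha = 0.1. fail to reject H0.

tau_b = 0.0000 (C=14, D=14), p = 1.000000, fail to reject H0.


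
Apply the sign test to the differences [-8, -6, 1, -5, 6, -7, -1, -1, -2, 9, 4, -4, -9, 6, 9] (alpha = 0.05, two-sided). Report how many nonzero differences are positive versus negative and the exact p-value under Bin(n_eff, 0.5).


Step 1: Discard zero differences. Original n = 15; n_eff = number of nonzero differences = 15.
Nonzero differences (with sign): -8, -6, +1, -5, +6, -7, -1, -1, -2, +9, +4, -4, -9, +6, +9
Step 2: Count signs: positive = 6, negative = 9.
Step 3: Under H0: P(positive) = 0.5, so the number of positives S ~ Bin(15, 0.5).
Step 4: Two-sided exact p-value = sum of Bin(15,0.5) probabilities at or below the observed probability = 0.607239.
Step 5: alpha = 0.05. fail to reject H0.

n_eff = 15, pos = 6, neg = 9, p = 0.607239, fail to reject H0.


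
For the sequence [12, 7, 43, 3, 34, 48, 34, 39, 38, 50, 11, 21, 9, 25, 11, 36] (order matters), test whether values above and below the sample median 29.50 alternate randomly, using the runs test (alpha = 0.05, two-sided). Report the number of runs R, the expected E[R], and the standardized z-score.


Step 1: Compute median = 29.50; label A = above, B = below.
Labels in order: BBABAAAAAABBBBBA  (n_A = 8, n_B = 8)
Step 2: Count runs R = 6.
Step 3: Under H0 (random ordering), E[R] = 2*n_A*n_B/(n_A+n_B) + 1 = 2*8*8/16 + 1 = 9.0000.
        Var[R] = 2*n_A*n_B*(2*n_A*n_B - n_A - n_B) / ((n_A+n_B)^2 * (n_A+n_B-1)) = 14336/3840 = 3.7333.
        SD[R] = 1.9322.
Step 4: Continuity-corrected z = (R + 0.5 - E[R]) / SD[R] = (6 + 0.5 - 9.0000) / 1.9322 = -1.2939.
Step 5: Two-sided p-value via normal approximation = 2*(1 - Phi(|z|)) = 0.195709.
Step 6: alpha = 0.05. fail to reject H0.

R = 6, z = -1.2939, p = 0.195709, fail to reject H0.


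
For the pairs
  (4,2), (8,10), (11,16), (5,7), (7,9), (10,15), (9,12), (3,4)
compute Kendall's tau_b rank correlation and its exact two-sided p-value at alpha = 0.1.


Step 1: Enumerate the 28 unordered pairs (i,j) with i<j and classify each by sign(x_j-x_i) * sign(y_j-y_i).
  (1,2):dx=+4,dy=+8->C; (1,3):dx=+7,dy=+14->C; (1,4):dx=+1,dy=+5->C; (1,5):dx=+3,dy=+7->C
  (1,6):dx=+6,dy=+13->C; (1,7):dx=+5,dy=+10->C; (1,8):dx=-1,dy=+2->D; (2,3):dx=+3,dy=+6->C
  (2,4):dx=-3,dy=-3->C; (2,5):dx=-1,dy=-1->C; (2,6):dx=+2,dy=+5->C; (2,7):dx=+1,dy=+2->C
  (2,8):dx=-5,dy=-6->C; (3,4):dx=-6,dy=-9->C; (3,5):dx=-4,dy=-7->C; (3,6):dx=-1,dy=-1->C
  (3,7):dx=-2,dy=-4->C; (3,8):dx=-8,dy=-12->C; (4,5):dx=+2,dy=+2->C; (4,6):dx=+5,dy=+8->C
  (4,7):dx=+4,dy=+5->C; (4,8):dx=-2,dy=-3->C; (5,6):dx=+3,dy=+6->C; (5,7):dx=+2,dy=+3->C
  (5,8):dx=-4,dy=-5->C; (6,7):dx=-1,dy=-3->C; (6,8):dx=-7,dy=-11->C; (7,8):dx=-6,dy=-8->C
Step 2: C = 27, D = 1, total pairs = 28.
Step 3: tau = (C - D)/(n(n-1)/2) = (27 - 1)/28 = 0.928571.
Step 4: Exact two-sided p-value (enumerate n! = 40320 permutations of y under H0): p = 0.000397.
Step 5: alpha = 0.1. reject H0.

tau_b = 0.9286 (C=27, D=1), p = 0.000397, reject H0.


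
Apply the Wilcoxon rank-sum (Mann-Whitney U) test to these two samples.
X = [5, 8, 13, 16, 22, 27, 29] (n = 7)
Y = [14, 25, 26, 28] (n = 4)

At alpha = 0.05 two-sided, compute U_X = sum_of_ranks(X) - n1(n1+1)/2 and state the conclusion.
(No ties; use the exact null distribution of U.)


Step 1: Combine and sort all 11 observations; assign midranks.
sorted (value, group): (5,X), (8,X), (13,X), (14,Y), (16,X), (22,X), (25,Y), (26,Y), (27,X), (28,Y), (29,X)
ranks: 5->1, 8->2, 13->3, 14->4, 16->5, 22->6, 25->7, 26->8, 27->9, 28->10, 29->11
Step 2: Rank sum for X: R1 = 1 + 2 + 3 + 5 + 6 + 9 + 11 = 37.
Step 3: U_X = R1 - n1(n1+1)/2 = 37 - 7*8/2 = 37 - 28 = 9.
       U_Y = n1*n2 - U_X = 28 - 9 = 19.
Step 4: No ties, so the exact null distribution of U (based on enumerating the C(11,7) = 330 equally likely rank assignments) gives the two-sided p-value.
Step 5: p-value = 0.412121; compare to alpha = 0.05. fail to reject H0.

U_X = 9, p = 0.412121, fail to reject H0 at alpha = 0.05.


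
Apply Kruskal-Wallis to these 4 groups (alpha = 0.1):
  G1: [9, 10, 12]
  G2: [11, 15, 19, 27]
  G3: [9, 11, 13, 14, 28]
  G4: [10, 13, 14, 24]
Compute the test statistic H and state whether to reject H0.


Step 1: Combine all N = 16 observations and assign midranks.
sorted (value, group, rank): (9,G1,1.5), (9,G3,1.5), (10,G1,3.5), (10,G4,3.5), (11,G2,5.5), (11,G3,5.5), (12,G1,7), (13,G3,8.5), (13,G4,8.5), (14,G3,10.5), (14,G4,10.5), (15,G2,12), (19,G2,13), (24,G4,14), (27,G2,15), (28,G3,16)
Step 2: Sum ranks within each group.
R_1 = 12 (n_1 = 3)
R_2 = 45.5 (n_2 = 4)
R_3 = 42 (n_3 = 5)
R_4 = 36.5 (n_4 = 4)
Step 3: H = 12/(N(N+1)) * sum(R_i^2/n_i) - 3(N+1)
     = 12/(16*17) * (12^2/3 + 45.5^2/4 + 42^2/5 + 36.5^2/4) - 3*17
     = 0.044118 * 1251.42 - 51
     = 4.209926.
Step 4: Ties present; correction factor C = 1 - 30/(16^3 - 16) = 0.992647. Corrected H = 4.209926 / 0.992647 = 4.241111.
Step 5: Under H0, H ~ chi^2(3); p-value = 0.236578.
Step 6: alpha = 0.1. fail to reject H0.

H = 4.2411, df = 3, p = 0.236578, fail to reject H0.


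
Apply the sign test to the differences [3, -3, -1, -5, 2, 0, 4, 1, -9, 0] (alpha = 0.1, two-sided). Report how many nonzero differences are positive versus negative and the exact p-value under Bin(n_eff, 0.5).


Step 1: Discard zero differences. Original n = 10; n_eff = number of nonzero differences = 8.
Nonzero differences (with sign): +3, -3, -1, -5, +2, +4, +1, -9
Step 2: Count signs: positive = 4, negative = 4.
Step 3: Under H0: P(positive) = 0.5, so the number of positives S ~ Bin(8, 0.5).
Step 4: Two-sided exact p-value = sum of Bin(8,0.5) probabilities at or below the observed probability = 1.000000.
Step 5: alpha = 0.1. fail to reject H0.

n_eff = 8, pos = 4, neg = 4, p = 1.000000, fail to reject H0.


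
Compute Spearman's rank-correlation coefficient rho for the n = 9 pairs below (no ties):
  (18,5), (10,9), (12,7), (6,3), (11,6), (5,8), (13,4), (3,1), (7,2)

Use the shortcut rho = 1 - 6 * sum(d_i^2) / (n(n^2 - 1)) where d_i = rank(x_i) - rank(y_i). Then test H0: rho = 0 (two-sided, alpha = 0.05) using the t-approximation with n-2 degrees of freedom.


Step 1: Rank x and y separately (midranks; no ties here).
rank(x): 18->9, 10->5, 12->7, 6->3, 11->6, 5->2, 13->8, 3->1, 7->4
rank(y): 5->5, 9->9, 7->7, 3->3, 6->6, 8->8, 4->4, 1->1, 2->2
Step 2: d_i = R_x(i) - R_y(i); compute d_i^2.
  (9-5)^2=16, (5-9)^2=16, (7-7)^2=0, (3-3)^2=0, (6-6)^2=0, (2-8)^2=36, (8-4)^2=16, (1-1)^2=0, (4-2)^2=4
sum(d^2) = 88.
Step 3: rho = 1 - 6*88 / (9*(9^2 - 1)) = 1 - 528/720 = 0.266667.
Step 4: Under H0, t = rho * sqrt((n-2)/(1-rho^2)) = 0.7320 ~ t(7).
Step 5: Two-sided p-value from the t-distribution with 7 df = 0.487922.
Step 6: alpha = 0.05. fail to reject H0.

rho = 0.2667, p = 0.487922, fail to reject H0 at alpha = 0.05.


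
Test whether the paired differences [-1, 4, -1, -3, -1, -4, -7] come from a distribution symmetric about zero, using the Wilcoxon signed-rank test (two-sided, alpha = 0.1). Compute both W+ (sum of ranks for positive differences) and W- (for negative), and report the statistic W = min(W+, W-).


Step 1: Drop any zero differences (none here) and take |d_i|.
|d| = [1, 4, 1, 3, 1, 4, 7]
Step 2: Midrank |d_i| (ties get averaged ranks).
ranks: |1|->2, |4|->5.5, |1|->2, |3|->4, |1|->2, |4|->5.5, |7|->7
Step 3: Attach original signs; sum ranks with positive sign and with negative sign.
W+ = 5.5 = 5.5
W- = 2 + 2 + 4 + 2 + 5.5 + 7 = 22.5
(Check: W+ + W- = 28 should equal n(n+1)/2 = 28.)
Step 4: Test statistic W = min(W+, W-) = 5.5.
Step 5: Ties in |d|, so use the tie-corrected normal approximation.
        E[W] = n(n+1)/4 = 7*8/4 = 14.
        Tie groups: |d|=1 (t=3), |d|=4 (t=2); sum(t^3 - t) = 30.
        Var[W] = n(n+1)(2n+1)/24 - sum(t^3-t)/48 = 840/24 - 30/48 = 34.375.
        z = (W - E[W]) / sqrt(Var[W]) = (5.5 - 14) / 5.8630 = -1.4498.
        Two-sided p = 2*Phi(z) = 0.147124.
Step 6: alpha = 0.1. fail to reject H0.

W+ = 5.5, W- = 22.5, W = min = 5.5, p = 0.147124, fail to reject H0.


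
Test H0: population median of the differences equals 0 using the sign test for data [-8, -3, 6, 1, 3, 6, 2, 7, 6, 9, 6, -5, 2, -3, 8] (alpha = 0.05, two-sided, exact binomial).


Step 1: Discard zero differences. Original n = 15; n_eff = number of nonzero differences = 15.
Nonzero differences (with sign): -8, -3, +6, +1, +3, +6, +2, +7, +6, +9, +6, -5, +2, -3, +8
Step 2: Count signs: positive = 11, negative = 4.
Step 3: Under H0: P(positive) = 0.5, so the number of positives S ~ Bin(15, 0.5).
Step 4: Two-sided exact p-value = sum of Bin(15,0.5) probabilities at or below the observed probability = 0.118469.
Step 5: alpha = 0.05. fail to reject H0.

n_eff = 15, pos = 11, neg = 4, p = 0.118469, fail to reject H0.


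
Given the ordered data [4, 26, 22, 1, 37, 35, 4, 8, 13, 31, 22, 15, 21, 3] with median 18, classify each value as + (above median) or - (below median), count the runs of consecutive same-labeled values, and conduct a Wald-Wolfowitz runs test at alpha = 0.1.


Step 1: Compute median = 18; label A = above, B = below.
Labels in order: BAABAABBBAABAB  (n_A = 7, n_B = 7)
Step 2: Count runs R = 9.
Step 3: Under H0 (random ordering), E[R] = 2*n_A*n_B/(n_A+n_B) + 1 = 2*7*7/14 + 1 = 8.0000.
        Var[R] = 2*n_A*n_B*(2*n_A*n_B - n_A - n_B) / ((n_A+n_B)^2 * (n_A+n_B-1)) = 8232/2548 = 3.2308.
        SD[R] = 1.7974.
Step 4: Continuity-corrected z = (R - 0.5 - E[R]) / SD[R] = (9 - 0.5 - 8.0000) / 1.7974 = 0.2782.
Step 5: Two-sided p-value via normal approximation = 2*(1 - Phi(|z|)) = 0.780879.
Step 6: alpha = 0.1. fail to reject H0.

R = 9, z = 0.2782, p = 0.780879, fail to reject H0.


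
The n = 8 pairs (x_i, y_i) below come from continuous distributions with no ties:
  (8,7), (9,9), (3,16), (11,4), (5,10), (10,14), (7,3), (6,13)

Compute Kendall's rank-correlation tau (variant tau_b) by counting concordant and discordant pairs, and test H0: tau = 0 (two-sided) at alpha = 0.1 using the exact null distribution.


Step 1: Enumerate the 28 unordered pairs (i,j) with i<j and classify each by sign(x_j-x_i) * sign(y_j-y_i).
  (1,2):dx=+1,dy=+2->C; (1,3):dx=-5,dy=+9->D; (1,4):dx=+3,dy=-3->D; (1,5):dx=-3,dy=+3->D
  (1,6):dx=+2,dy=+7->C; (1,7):dx=-1,dy=-4->C; (1,8):dx=-2,dy=+6->D; (2,3):dx=-6,dy=+7->D
  (2,4):dx=+2,dy=-5->D; (2,5):dx=-4,dy=+1->D; (2,6):dx=+1,dy=+5->C; (2,7):dx=-2,dy=-6->C
  (2,8):dx=-3,dy=+4->D; (3,4):dx=+8,dy=-12->D; (3,5):dx=+2,dy=-6->D; (3,6):dx=+7,dy=-2->D
  (3,7):dx=+4,dy=-13->D; (3,8):dx=+3,dy=-3->D; (4,5):dx=-6,dy=+6->D; (4,6):dx=-1,dy=+10->D
  (4,7):dx=-4,dy=-1->C; (4,8):dx=-5,dy=+9->D; (5,6):dx=+5,dy=+4->C; (5,7):dx=+2,dy=-7->D
  (5,8):dx=+1,dy=+3->C; (6,7):dx=-3,dy=-11->C; (6,8):dx=-4,dy=-1->C; (7,8):dx=-1,dy=+10->D
Step 2: C = 10, D = 18, total pairs = 28.
Step 3: tau = (C - D)/(n(n-1)/2) = (10 - 18)/28 = -0.285714.
Step 4: Exact two-sided p-value (enumerate n! = 40320 permutations of y under H0): p = 0.398760.
Step 5: alpha = 0.1. fail to reject H0.

tau_b = -0.2857 (C=10, D=18), p = 0.398760, fail to reject H0.


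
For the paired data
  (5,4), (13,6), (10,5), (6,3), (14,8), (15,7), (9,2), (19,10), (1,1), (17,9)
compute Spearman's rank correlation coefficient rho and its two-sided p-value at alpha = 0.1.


Step 1: Rank x and y separately (midranks; no ties here).
rank(x): 5->2, 13->6, 10->5, 6->3, 14->7, 15->8, 9->4, 19->10, 1->1, 17->9
rank(y): 4->4, 6->6, 5->5, 3->3, 8->8, 7->7, 2->2, 10->10, 1->1, 9->9
Step 2: d_i = R_x(i) - R_y(i); compute d_i^2.
  (2-4)^2=4, (6-6)^2=0, (5-5)^2=0, (3-3)^2=0, (7-8)^2=1, (8-7)^2=1, (4-2)^2=4, (10-10)^2=0, (1-1)^2=0, (9-9)^2=0
sum(d^2) = 10.
Step 3: rho = 1 - 6*10 / (10*(10^2 - 1)) = 1 - 60/990 = 0.939394.
Step 4: Under H0, t = rho * sqrt((n-2)/(1-rho^2)) = 7.7500 ~ t(8).
Step 5: Two-sided p-value from the t-distribution with 8 df = 0.000055.
Step 6: alpha = 0.1. reject H0.

rho = 0.9394, p = 0.000055, reject H0 at alpha = 0.1.


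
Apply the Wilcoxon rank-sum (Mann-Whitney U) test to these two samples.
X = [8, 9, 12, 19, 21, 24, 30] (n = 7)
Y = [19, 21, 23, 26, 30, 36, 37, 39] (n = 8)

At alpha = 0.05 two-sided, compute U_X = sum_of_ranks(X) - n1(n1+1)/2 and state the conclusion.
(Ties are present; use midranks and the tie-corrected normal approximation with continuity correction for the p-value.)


Step 1: Combine and sort all 15 observations; assign midranks.
sorted (value, group): (8,X), (9,X), (12,X), (19,X), (19,Y), (21,X), (21,Y), (23,Y), (24,X), (26,Y), (30,X), (30,Y), (36,Y), (37,Y), (39,Y)
ranks: 8->1, 9->2, 12->3, 19->4.5, 19->4.5, 21->6.5, 21->6.5, 23->8, 24->9, 26->10, 30->11.5, 30->11.5, 36->13, 37->14, 39->15
Step 2: Rank sum for X: R1 = 1 + 2 + 3 + 4.5 + 6.5 + 9 + 11.5 = 37.5.
Step 3: U_X = R1 - n1(n1+1)/2 = 37.5 - 7*8/2 = 37.5 - 28 = 9.5.
       U_Y = n1*n2 - U_X = 56 - 9.5 = 46.5.
Step 4: Ties are present, so use the tie-corrected normal approximation (with continuity correction) for the p-value.
Step 5: p-value = 0.036735; compare to alpha = 0.05. reject H0.

U_X = 9.5, p = 0.036735, reject H0 at alpha = 0.05.


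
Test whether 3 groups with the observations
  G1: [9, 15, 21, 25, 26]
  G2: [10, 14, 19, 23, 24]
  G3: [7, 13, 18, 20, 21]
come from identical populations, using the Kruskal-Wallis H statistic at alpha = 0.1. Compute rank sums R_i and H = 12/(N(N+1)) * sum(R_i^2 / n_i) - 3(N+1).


Step 1: Combine all N = 15 observations and assign midranks.
sorted (value, group, rank): (7,G3,1), (9,G1,2), (10,G2,3), (13,G3,4), (14,G2,5), (15,G1,6), (18,G3,7), (19,G2,8), (20,G3,9), (21,G1,10.5), (21,G3,10.5), (23,G2,12), (24,G2,13), (25,G1,14), (26,G1,15)
Step 2: Sum ranks within each group.
R_1 = 47.5 (n_1 = 5)
R_2 = 41 (n_2 = 5)
R_3 = 31.5 (n_3 = 5)
Step 3: H = 12/(N(N+1)) * sum(R_i^2/n_i) - 3(N+1)
     = 12/(15*16) * (47.5^2/5 + 41^2/5 + 31.5^2/5) - 3*16
     = 0.050000 * 985.9 - 48
     = 1.295000.
Step 4: Ties present; correction factor C = 1 - 6/(15^3 - 15) = 0.998214. Corrected H = 1.295000 / 0.998214 = 1.297317.
Step 5: Under H0, H ~ chi^2(2); p-value = 0.522747.
Step 6: alpha = 0.1. fail to reject H0.

H = 1.2973, df = 2, p = 0.522747, fail to reject H0.


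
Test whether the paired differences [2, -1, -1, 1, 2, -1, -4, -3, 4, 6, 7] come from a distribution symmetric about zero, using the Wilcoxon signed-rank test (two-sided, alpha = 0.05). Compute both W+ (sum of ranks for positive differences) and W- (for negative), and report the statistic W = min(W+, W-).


Step 1: Drop any zero differences (none here) and take |d_i|.
|d| = [2, 1, 1, 1, 2, 1, 4, 3, 4, 6, 7]
Step 2: Midrank |d_i| (ties get averaged ranks).
ranks: |2|->5.5, |1|->2.5, |1|->2.5, |1|->2.5, |2|->5.5, |1|->2.5, |4|->8.5, |3|->7, |4|->8.5, |6|->10, |7|->11
Step 3: Attach original signs; sum ranks with positive sign and with negative sign.
W+ = 5.5 + 2.5 + 5.5 + 8.5 + 10 + 11 = 43
W- = 2.5 + 2.5 + 2.5 + 8.5 + 7 = 23
(Check: W+ + W- = 66 should equal n(n+1)/2 = 66.)
Step 4: Test statistic W = min(W+, W-) = 23.
Step 5: Ties in |d|, so use the tie-corrected normal approximation.
        E[W] = n(n+1)/4 = 11*12/4 = 33.
        Tie groups: |d|=1 (t=4), |d|=2 (t=2), |d|=4 (t=2); sum(t^3 - t) = 72.
        Var[W] = n(n+1)(2n+1)/24 - sum(t^3-t)/48 = 3036/24 - 72/48 = 125.
        z = (W - E[W]) / sqrt(Var[W]) = (23 - 33) / 11.1803 = -0.8944.
        Two-sided p = 2*Phi(z) = 0.371093.
Step 6: alpha = 0.05. fail to reject H0.

W+ = 43, W- = 23, W = min = 23, p = 0.371093, fail to reject H0.


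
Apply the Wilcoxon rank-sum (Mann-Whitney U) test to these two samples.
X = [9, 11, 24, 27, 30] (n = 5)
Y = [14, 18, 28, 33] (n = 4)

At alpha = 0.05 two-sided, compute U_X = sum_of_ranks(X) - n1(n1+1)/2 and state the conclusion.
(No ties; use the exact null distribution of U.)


Step 1: Combine and sort all 9 observations; assign midranks.
sorted (value, group): (9,X), (11,X), (14,Y), (18,Y), (24,X), (27,X), (28,Y), (30,X), (33,Y)
ranks: 9->1, 11->2, 14->3, 18->4, 24->5, 27->6, 28->7, 30->8, 33->9
Step 2: Rank sum for X: R1 = 1 + 2 + 5 + 6 + 8 = 22.
Step 3: U_X = R1 - n1(n1+1)/2 = 22 - 5*6/2 = 22 - 15 = 7.
       U_Y = n1*n2 - U_X = 20 - 7 = 13.
Step 4: No ties, so the exact null distribution of U (based on enumerating the C(9,5) = 126 equally likely rank assignments) gives the two-sided p-value.
Step 5: p-value = 0.555556; compare to alpha = 0.05. fail to reject H0.

U_X = 7, p = 0.555556, fail to reject H0 at alpha = 0.05.


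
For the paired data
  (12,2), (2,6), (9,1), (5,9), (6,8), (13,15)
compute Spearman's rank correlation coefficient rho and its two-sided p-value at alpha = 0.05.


Step 1: Rank x and y separately (midranks; no ties here).
rank(x): 12->5, 2->1, 9->4, 5->2, 6->3, 13->6
rank(y): 2->2, 6->3, 1->1, 9->5, 8->4, 15->6
Step 2: d_i = R_x(i) - R_y(i); compute d_i^2.
  (5-2)^2=9, (1-3)^2=4, (4-1)^2=9, (2-5)^2=9, (3-4)^2=1, (6-6)^2=0
sum(d^2) = 32.
Step 3: rho = 1 - 6*32 / (6*(6^2 - 1)) = 1 - 192/210 = 0.085714.
Step 4: Under H0, t = rho * sqrt((n-2)/(1-rho^2)) = 0.1721 ~ t(4).
Step 5: Two-sided p-value from the t-distribution with 4 df = 0.871743.
Step 6: alpha = 0.05. fail to reject H0.

rho = 0.0857, p = 0.871743, fail to reject H0 at alpha = 0.05.


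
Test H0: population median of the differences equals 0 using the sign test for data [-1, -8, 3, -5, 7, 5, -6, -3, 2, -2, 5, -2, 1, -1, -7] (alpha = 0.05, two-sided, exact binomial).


Step 1: Discard zero differences. Original n = 15; n_eff = number of nonzero differences = 15.
Nonzero differences (with sign): -1, -8, +3, -5, +7, +5, -6, -3, +2, -2, +5, -2, +1, -1, -7
Step 2: Count signs: positive = 6, negative = 9.
Step 3: Under H0: P(positive) = 0.5, so the number of positives S ~ Bin(15, 0.5).
Step 4: Two-sided exact p-value = sum of Bin(15,0.5) probabilities at or below the observed probability = 0.607239.
Step 5: alpha = 0.05. fail to reject H0.

n_eff = 15, pos = 6, neg = 9, p = 0.607239, fail to reject H0.
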